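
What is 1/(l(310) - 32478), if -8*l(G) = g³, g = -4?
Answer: -1/32470 ≈ -3.0798e-5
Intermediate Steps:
l(G) = 8 (l(G) = -⅛*(-4)³ = -⅛*(-64) = 8)
1/(l(310) - 32478) = 1/(8 - 32478) = 1/(-32470) = -1/32470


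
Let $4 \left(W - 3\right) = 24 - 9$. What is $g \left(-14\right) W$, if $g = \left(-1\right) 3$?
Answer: $\frac{567}{2} \approx 283.5$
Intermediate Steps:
$g = -3$
$W = \frac{27}{4}$ ($W = 3 + \frac{24 - 9}{4} = 3 + \frac{1}{4} \cdot 15 = 3 + \frac{15}{4} = \frac{27}{4} \approx 6.75$)
$g \left(-14\right) W = \left(-3\right) \left(-14\right) \frac{27}{4} = 42 \cdot \frac{27}{4} = \frac{567}{2}$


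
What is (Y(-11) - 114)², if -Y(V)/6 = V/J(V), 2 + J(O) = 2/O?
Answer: 332929/16 ≈ 20808.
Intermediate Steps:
J(O) = -2 + 2/O
Y(V) = -6*V/(-2 + 2/V)
(Y(-11) - 114)² = (3*(-11)²/(-1 - 11) - 114)² = (3*121/(-12) - 114)² = (3*121*(-1/12) - 114)² = (-121/4 - 114)² = (-577/4)² = 332929/16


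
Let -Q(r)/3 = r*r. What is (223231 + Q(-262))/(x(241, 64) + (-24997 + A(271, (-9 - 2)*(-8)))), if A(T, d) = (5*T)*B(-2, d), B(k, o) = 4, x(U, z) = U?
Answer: -17299/19336 ≈ -0.89465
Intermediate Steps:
Q(r) = -3*r² (Q(r) = -3*r*r = -3*r²)
A(T, d) = 20*T (A(T, d) = (5*T)*4 = 20*T)
(223231 + Q(-262))/(x(241, 64) + (-24997 + A(271, (-9 - 2)*(-8)))) = (223231 - 3*(-262)²)/(241 + (-24997 + 20*271)) = (223231 - 3*68644)/(241 + (-24997 + 5420)) = (223231 - 205932)/(241 - 19577) = 17299/(-19336) = 17299*(-1/19336) = -17299/19336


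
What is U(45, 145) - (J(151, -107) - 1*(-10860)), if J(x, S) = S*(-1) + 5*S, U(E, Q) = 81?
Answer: -10351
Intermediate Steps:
J(x, S) = 4*S (J(x, S) = -S + 5*S = 4*S)
U(45, 145) - (J(151, -107) - 1*(-10860)) = 81 - (4*(-107) - 1*(-10860)) = 81 - (-428 + 10860) = 81 - 1*10432 = 81 - 10432 = -10351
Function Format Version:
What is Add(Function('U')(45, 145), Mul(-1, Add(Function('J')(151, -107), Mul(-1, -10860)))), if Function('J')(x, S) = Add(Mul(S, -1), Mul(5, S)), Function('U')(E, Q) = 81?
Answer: -10351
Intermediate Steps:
Function('J')(x, S) = Mul(4, S) (Function('J')(x, S) = Add(Mul(-1, S), Mul(5, S)) = Mul(4, S))
Add(Function('U')(45, 145), Mul(-1, Add(Function('J')(151, -107), Mul(-1, -10860)))) = Add(81, Mul(-1, Add(Mul(4, -107), Mul(-1, -10860)))) = Add(81, Mul(-1, Add(-428, 10860))) = Add(81, Mul(-1, 10432)) = Add(81, -10432) = -10351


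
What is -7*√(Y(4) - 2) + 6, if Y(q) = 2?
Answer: 6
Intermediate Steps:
-7*√(Y(4) - 2) + 6 = -7*√(2 - 2) + 6 = -7*√0 + 6 = -7*0 + 6 = 0 + 6 = 6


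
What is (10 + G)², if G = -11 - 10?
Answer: 121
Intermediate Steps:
G = -21
(10 + G)² = (10 - 21)² = (-11)² = 121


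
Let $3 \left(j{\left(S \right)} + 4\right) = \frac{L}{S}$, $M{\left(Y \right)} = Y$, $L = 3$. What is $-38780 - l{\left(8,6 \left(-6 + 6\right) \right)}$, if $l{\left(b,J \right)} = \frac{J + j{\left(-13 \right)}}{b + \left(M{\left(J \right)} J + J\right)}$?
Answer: $- \frac{4033067}{104} \approx -38780.0$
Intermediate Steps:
$j{\left(S \right)} = -4 + \frac{1}{S}$ ($j{\left(S \right)} = -4 + \frac{3 \frac{1}{S}}{3} = -4 + \frac{1}{S}$)
$l{\left(b,J \right)} = \frac{- \frac{53}{13} + J}{J + b + J^{2}}$ ($l{\left(b,J \right)} = \frac{J - \left(4 - \frac{1}{-13}\right)}{b + \left(J J + J\right)} = \frac{J - \frac{53}{13}}{b + \left(J^{2} + J\right)} = \frac{J - \frac{53}{13}}{b + \left(J + J^{2}\right)} = \frac{- \frac{53}{13} + J}{J + b + J^{2}}$)
$-38780 - l{\left(8,6 \left(-6 + 6\right) \right)} = -38780 - \frac{- \frac{53}{13} + 6 \left(-6 + 6\right)}{6 \left(-6 + 6\right) + 8 + \left(6 \left(-6 + 6\right)\right)^{2}} = -38780 - \frac{- \frac{53}{13} + 6 \cdot 0}{6 \cdot 0 + 8 + \left(6 \cdot 0\right)^{2}} = -38780 - \frac{- \frac{53}{13} + 0}{0 + 8 + 0^{2}} = -38780 - \frac{1}{0 + 8 + 0} \left(- \frac{53}{13}\right) = -38780 - \frac{1}{8} \left(- \frac{53}{13}\right) = -38780 - - \frac{53}{104} = -38780 + \frac{53}{104} = - \frac{4033067}{104}$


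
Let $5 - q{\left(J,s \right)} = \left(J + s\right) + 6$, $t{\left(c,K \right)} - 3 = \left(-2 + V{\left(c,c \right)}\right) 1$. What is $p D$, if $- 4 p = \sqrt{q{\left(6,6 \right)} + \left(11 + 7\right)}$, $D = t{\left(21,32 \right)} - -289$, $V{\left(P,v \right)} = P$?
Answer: $- \frac{311 \sqrt{5}}{4} \approx -173.85$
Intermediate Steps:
$t{\left(c,K \right)} = 1 + c$ ($t{\left(c,K \right)} = 3 + \left(-2 + c\right) 1 = 3 + \left(-2 + c\right) = 1 + c$)
$q{\left(J,s \right)} = -1 - J - s$ ($q{\left(J,s \right)} = 5 - \left(\left(J + s\right) + 6\right) = 5 - \left(6 + J + s\right) = -1 - J - s$)
$D = 311$ ($D = \left(1 + 21\right) - -289 = 22 + 289 = 311$)
$p = - \frac{\sqrt{5}}{4}$ ($p = - \frac{\sqrt{\left(-1 - 6 - 6\right) + \left(11 + 7\right)}}{4} = - \frac{\sqrt{\left(-1 - 6 - 6\right) + 18}}{4} = - \frac{\sqrt{-13 + 18}}{4} = - \frac{\sqrt{5}}{4} \approx -0.55902$)
$p D = - \frac{\sqrt{5}}{4} \cdot 311 = - \frac{311 \sqrt{5}}{4}$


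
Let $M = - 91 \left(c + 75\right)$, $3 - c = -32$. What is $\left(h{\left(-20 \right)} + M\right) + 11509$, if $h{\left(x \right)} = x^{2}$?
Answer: $1899$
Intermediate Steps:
$c = 35$ ($c = 3 - -32 = 3 + 32 = 35$)
$M = -10010$ ($M = - 91 \left(35 + 75\right) = \left(-91\right) 110 = -10010$)
$\left(h{\left(-20 \right)} + M\right) + 11509 = \left(\left(-20\right)^{2} - 10010\right) + 11509 = \left(400 - 10010\right) + 11509 = -9610 + 11509 = 1899$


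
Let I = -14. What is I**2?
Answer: 196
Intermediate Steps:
I**2 = (-14)**2 = 196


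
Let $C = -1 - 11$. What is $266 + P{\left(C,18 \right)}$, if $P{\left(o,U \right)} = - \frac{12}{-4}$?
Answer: $269$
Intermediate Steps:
$C = -12$
$P{\left(o,U \right)} = 3$ ($P{\left(o,U \right)} = \left(-12\right) \left(- \frac{1}{4}\right) = 3$)
$266 + P{\left(C,18 \right)} = 266 + 3 = 269$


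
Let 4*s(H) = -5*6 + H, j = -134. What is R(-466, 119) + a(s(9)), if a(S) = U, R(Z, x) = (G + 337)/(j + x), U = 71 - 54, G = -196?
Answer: 38/5 ≈ 7.6000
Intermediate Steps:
s(H) = -15/2 + H/4 (s(H) = (-5*6 + H)/4 = (-30 + H)/4 = -15/2 + H/4)
U = 17
R(Z, x) = 141/(-134 + x) (R(Z, x) = (-196 + 337)/(-134 + x) = 141/(-134 + x))
a(S) = 17
R(-466, 119) + a(s(9)) = 141/(-134 + 119) + 17 = 141/(-15) + 17 = 141*(-1/15) + 17 = -47/5 + 17 = 38/5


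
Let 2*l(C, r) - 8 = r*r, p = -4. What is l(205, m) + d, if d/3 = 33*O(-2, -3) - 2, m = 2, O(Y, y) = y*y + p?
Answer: 495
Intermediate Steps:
O(Y, y) = -4 + y² (O(Y, y) = y*y - 4 = y² - 4 = -4 + y²)
d = 489 (d = 3*(33*(-4 + (-3)²) - 2) = 3*(33*(-4 + 9) - 2) = 3*(33*5 - 2) = 3*(165 - 2) = 3*163 = 489)
l(C, r) = 4 + r²/2 (l(C, r) = 4 + (r*r)/2 = 4 + r²/2)
l(205, m) + d = (4 + (½)*2²) + 489 = (4 + (½)*4) + 489 = (4 + 2) + 489 = 6 + 489 = 495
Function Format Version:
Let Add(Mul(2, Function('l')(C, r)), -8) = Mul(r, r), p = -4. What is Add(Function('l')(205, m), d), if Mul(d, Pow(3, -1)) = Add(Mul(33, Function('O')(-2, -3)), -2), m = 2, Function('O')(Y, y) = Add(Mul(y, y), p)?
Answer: 495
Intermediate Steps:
Function('O')(Y, y) = Add(-4, Pow(y, 2)) (Function('O')(Y, y) = Add(Mul(y, y), -4) = Add(Pow(y, 2), -4) = Add(-4, Pow(y, 2)))
d = 489 (d = Mul(3, Add(Mul(33, Add(-4, Pow(-3, 2))), -2)) = Mul(3, Add(Mul(33, Add(-4, 9)), -2)) = Mul(3, Add(Mul(33, 5), -2)) = Mul(3, Add(165, -2)) = Mul(3, 163) = 489)
Function('l')(C, r) = Add(4, Mul(Rational(1, 2), Pow(r, 2))) (Function('l')(C, r) = Add(4, Mul(Rational(1, 2), Mul(r, r))) = Add(4, Mul(Rational(1, 2), Pow(r, 2))))
Add(Function('l')(205, m), d) = Add(Add(4, Mul(Rational(1, 2), Pow(2, 2))), 489) = Add(Add(4, Mul(Rational(1, 2), 4)), 489) = Add(Add(4, 2), 489) = Add(6, 489) = 495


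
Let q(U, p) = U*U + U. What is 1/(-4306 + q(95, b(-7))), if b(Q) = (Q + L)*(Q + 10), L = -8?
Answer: 1/4814 ≈ 0.00020773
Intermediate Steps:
b(Q) = (-8 + Q)*(10 + Q) (b(Q) = (Q - 8)*(Q + 10) = (-8 + Q)*(10 + Q))
q(U, p) = U + U**2 (q(U, p) = U**2 + U = U + U**2)
1/(-4306 + q(95, b(-7))) = 1/(-4306 + 95*(1 + 95)) = 1/(-4306 + 95*96) = 1/(-4306 + 9120) = 1/4814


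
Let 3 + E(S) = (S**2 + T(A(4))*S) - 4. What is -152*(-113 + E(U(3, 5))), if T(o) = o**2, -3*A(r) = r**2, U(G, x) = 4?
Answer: -13376/9 ≈ -1486.2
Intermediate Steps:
A(r) = -r**2/3
E(S) = -7 + S**2 + 256*S/9 (E(S) = -3 + ((S**2 + (-1/3*4**2)**2*S) - 4) = -3 + ((S**2 + (-1/3*16)**2*S) - 4) = -3 + ((S**2 + (-16/3)**2*S) - 4) = -3 + ((S**2 + 256*S/9) - 4) = -3 + (-4 + S**2 + 256*S/9) = -7 + S**2 + 256*S/9)
-152*(-113 + E(U(3, 5))) = -152*(-113 + (-7 + 4**2 + (256/9)*4)) = -152*(-113 + (-7 + 16 + 1024/9)) = -152*(-113 + 1105/9) = -152*88/9 = -13376/9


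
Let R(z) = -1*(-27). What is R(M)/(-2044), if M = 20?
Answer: -27/2044 ≈ -0.013209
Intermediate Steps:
R(z) = 27
R(M)/(-2044) = 27/(-2044) = 27*(-1/2044) = -27/2044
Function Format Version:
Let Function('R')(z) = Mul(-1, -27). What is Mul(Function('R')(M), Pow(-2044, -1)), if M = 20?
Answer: Rational(-27, 2044) ≈ -0.013209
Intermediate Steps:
Function('R')(z) = 27
Mul(Function('R')(M), Pow(-2044, -1)) = Mul(27, Pow(-2044, -1)) = Mul(27, Rational(-1, 2044)) = Rational(-27, 2044)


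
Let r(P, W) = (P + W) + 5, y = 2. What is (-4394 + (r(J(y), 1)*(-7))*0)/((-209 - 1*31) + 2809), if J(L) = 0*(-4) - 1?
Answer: -4394/2569 ≈ -1.7104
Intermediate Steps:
J(L) = -1 (J(L) = 0 - 1 = -1)
r(P, W) = 5 + P + W
(-4394 + (r(J(y), 1)*(-7))*0)/((-209 - 1*31) + 2809) = (-4394 + ((5 - 1 + 1)*(-7))*0)/((-209 - 1*31) + 2809) = (-4394 + (5*(-7))*0)/((-209 - 31) + 2809) = (-4394 - 35*0)/(-240 + 2809) = (-4394 + 0)/2569 = -4394*1/2569 = -4394/2569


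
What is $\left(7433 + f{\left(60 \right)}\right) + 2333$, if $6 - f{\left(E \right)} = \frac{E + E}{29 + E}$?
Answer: $\frac{869588}{89} \approx 9770.7$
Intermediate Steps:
$f{\left(E \right)} = 6 - \frac{2 E}{29 + E}$ ($f{\left(E \right)} = 6 - \frac{E + E}{29 + E} = 6 - \frac{2 E}{29 + E}$)
$\left(7433 + f{\left(60 \right)}\right) + 2333 = \left(7433 + \frac{2 \left(87 + 2 \cdot 60\right)}{29 + 60}\right) + 2333 = \left(7433 + \frac{2 \left(87 + 120\right)}{89}\right) + 2333 = \left(7433 + 2 \cdot \frac{1}{89} \cdot 207\right) + 2333 = \left(7433 + \frac{414}{89}\right) + 2333 = \frac{661951}{89} + 2333 = \frac{869588}{89}$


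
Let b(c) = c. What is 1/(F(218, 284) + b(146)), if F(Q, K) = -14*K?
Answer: -1/3830 ≈ -0.00026110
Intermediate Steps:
1/(F(218, 284) + b(146)) = 1/(-14*284 + 146) = 1/(-3976 + 146) = 1/(-3830) = -1/3830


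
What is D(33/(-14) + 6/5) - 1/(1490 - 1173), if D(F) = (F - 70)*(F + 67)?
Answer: -7277509893/1553300 ≈ -4685.2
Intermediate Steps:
D(F) = (-70 + F)*(67 + F)
D(33/(-14) + 6/5) - 1/(1490 - 1173) = (-4690 + (33/(-14) + 6/5)² - 3*(33/(-14) + 6/5)) - 1/(1490 - 1173) = (-4690 + (33*(-1/14) + 6*(⅕))² - 3*(33*(-1/14) + 6*(⅕))) - 1/317 = (-4690 + (-33/14 + 6/5)² - 3*(-33/14 + 6/5)) - 1*1/317 = (-4690 + (-81/70)² - 3*(-81/70)) - 1/317 = (-4690 + 6561/4900 + 243/70) - 1/317 = -22957429/4900 - 1/317 = -7277509893/1553300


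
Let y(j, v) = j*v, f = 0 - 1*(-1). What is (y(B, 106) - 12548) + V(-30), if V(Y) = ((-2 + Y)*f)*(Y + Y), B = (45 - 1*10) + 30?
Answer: -3738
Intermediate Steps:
f = 1 (f = 0 + 1 = 1)
B = 65 (B = (45 - 10) + 30 = 35 + 30 = 65)
V(Y) = 2*Y*(-2 + Y) (V(Y) = ((-2 + Y)*1)*(Y + Y) = (-2 + Y)*(2*Y) = 2*Y*(-2 + Y))
(y(B, 106) - 12548) + V(-30) = (65*106 - 12548) + 2*(-30)*(-2 - 30) = (6890 - 12548) + 2*(-30)*(-32) = -5658 + 1920 = -3738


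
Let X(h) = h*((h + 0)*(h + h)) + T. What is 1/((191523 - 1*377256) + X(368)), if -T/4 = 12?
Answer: 1/99486283 ≈ 1.0052e-8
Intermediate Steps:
T = -48 (T = -4*12 = -48)
X(h) = -48 + 2*h**3 (X(h) = h*((h + 0)*(h + h)) - 48 = h*(h*(2*h)) - 48 = h*(2*h**2) - 48 = 2*h**3 - 48 = -48 + 2*h**3)
1/((191523 - 1*377256) + X(368)) = 1/((191523 - 1*377256) + (-48 + 2*368**3)) = 1/((191523 - 377256) + (-48 + 2*49836032)) = 1/(-185733 + (-48 + 99672064)) = 1/(-185733 + 99672016) = 1/99486283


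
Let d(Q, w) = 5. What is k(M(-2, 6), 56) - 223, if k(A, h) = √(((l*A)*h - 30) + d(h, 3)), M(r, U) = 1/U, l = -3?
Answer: -223 + I*√53 ≈ -223.0 + 7.2801*I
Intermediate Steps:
k(A, h) = √(-25 - 3*A*h) (k(A, h) = √(((-3*A)*h - 30) + 5) = √((-3*A*h - 30) + 5) = √((-30 - 3*A*h) + 5) = √(-25 - 3*A*h))
k(M(-2, 6), 56) - 223 = √(-25 - 3*56/6) - 223 = √(-25 - 3*⅙*56) - 223 = √(-25 - 28) - 223 = √(-53) - 223 = I*√53 - 223 = -223 + I*√53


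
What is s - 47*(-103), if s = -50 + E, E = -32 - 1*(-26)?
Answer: 4785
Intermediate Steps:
E = -6 (E = -32 + 26 = -6)
s = -56 (s = -50 - 6 = -56)
s - 47*(-103) = -56 - 47*(-103) = -56 + 4841 = 4785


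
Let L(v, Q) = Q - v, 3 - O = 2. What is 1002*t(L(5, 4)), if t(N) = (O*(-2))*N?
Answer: 2004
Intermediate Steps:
O = 1 (O = 3 - 1*2 = 3 - 2 = 1)
t(N) = -2*N (t(N) = (1*(-2))*N = -2*N)
1002*t(L(5, 4)) = 1002*(-2*(4 - 1*5)) = 1002*(-2*(4 - 5)) = 1002*(-2*(-1)) = 1002*2 = 2004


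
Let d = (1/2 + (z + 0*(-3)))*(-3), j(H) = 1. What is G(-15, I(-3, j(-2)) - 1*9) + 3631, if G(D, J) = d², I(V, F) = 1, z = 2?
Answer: 14749/4 ≈ 3687.3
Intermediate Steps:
d = -15/2 (d = (1/2 + (2 + 0*(-3)))*(-3) = (1*(½) + (2 + 0))*(-3) = (½ + 2)*(-3) = (5/2)*(-3) = -15/2 ≈ -7.5000)
G(D, J) = 225/4 (G(D, J) = (-15/2)² = 225/4)
G(-15, I(-3, j(-2)) - 1*9) + 3631 = 225/4 + 3631 = 14749/4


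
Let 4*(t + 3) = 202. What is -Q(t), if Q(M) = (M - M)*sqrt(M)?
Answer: 0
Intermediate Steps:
t = 95/2 (t = -3 + (1/4)*202 = -3 + 101/2 = 95/2 ≈ 47.500)
Q(M) = 0 (Q(M) = 0*sqrt(M) = 0)
-Q(t) = -1*0 = 0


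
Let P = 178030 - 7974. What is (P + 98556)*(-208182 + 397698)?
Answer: 50906271792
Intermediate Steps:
P = 170056
(P + 98556)*(-208182 + 397698) = (170056 + 98556)*(-208182 + 397698) = 268612*189516 = 50906271792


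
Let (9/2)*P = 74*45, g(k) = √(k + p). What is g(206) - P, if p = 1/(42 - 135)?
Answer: -740 + √1781601/93 ≈ -725.65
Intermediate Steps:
p = -1/93 (p = 1/(-93) = -1/93 ≈ -0.010753)
g(k) = √(-1/93 + k) (g(k) = √(k - 1/93) = √(-1/93 + k))
P = 740 (P = 2*(74*45)/9 = (2/9)*3330 = 740)
g(206) - P = √(-93 + 8649*206)/93 - 1*740 = √(-93 + 1781694)/93 - 740 = √1781601/93 - 740 = -740 + √1781601/93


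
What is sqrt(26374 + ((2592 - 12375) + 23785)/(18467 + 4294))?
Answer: 2*sqrt(42171961274)/2529 ≈ 162.40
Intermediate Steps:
sqrt(26374 + ((2592 - 12375) + 23785)/(18467 + 4294)) = sqrt(26374 + (-9783 + 23785)/22761) = sqrt(26374 + 14002*(1/22761)) = sqrt(26374 + 14002/22761) = sqrt(600312616/22761) = 2*sqrt(42171961274)/2529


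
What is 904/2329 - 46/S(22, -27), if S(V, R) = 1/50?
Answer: -5355796/2329 ≈ -2299.6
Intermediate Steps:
S(V, R) = 1/50
904/2329 - 46/S(22, -27) = 904/2329 - 46/1/50 = 904*(1/2329) - 46*50 = 904/2329 - 2300 = -5355796/2329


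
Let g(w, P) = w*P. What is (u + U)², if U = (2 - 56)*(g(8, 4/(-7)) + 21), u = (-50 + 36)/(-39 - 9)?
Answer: 22198318081/28224 ≈ 7.8651e+5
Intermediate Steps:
u = 7/24 (u = -14/(-48) = -14*(-1/48) = 7/24 ≈ 0.29167)
g(w, P) = P*w
U = -6210/7 (U = (2 - 56)*((4/(-7))*8 + 21) = -54*((4*(-⅐))*8 + 21) = -54*(-4/7*8 + 21) = -54*(-32/7 + 21) = -54*115/7 = -6210/7 ≈ -887.14)
(u + U)² = (7/24 - 6210/7)² = (-148991/168)² = 22198318081/28224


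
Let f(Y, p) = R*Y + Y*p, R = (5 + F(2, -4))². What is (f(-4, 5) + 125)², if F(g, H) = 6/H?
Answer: 3136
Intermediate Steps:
R = 49/4 (R = (5 + 6/(-4))² = (5 + 6*(-¼))² = (5 - 3/2)² = (7/2)² = 49/4 ≈ 12.250)
f(Y, p) = 49*Y/4 + Y*p
(f(-4, 5) + 125)² = ((¼)*(-4)*(49 + 4*5) + 125)² = ((¼)*(-4)*(49 + 20) + 125)² = ((¼)*(-4)*69 + 125)² = (-69 + 125)² = 56² = 3136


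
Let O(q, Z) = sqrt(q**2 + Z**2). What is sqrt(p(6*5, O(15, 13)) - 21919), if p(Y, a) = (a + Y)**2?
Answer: sqrt(-21919 + (30 + sqrt(394))**2) ≈ 139.41*I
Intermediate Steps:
O(q, Z) = sqrt(Z**2 + q**2)
p(Y, a) = (Y + a)**2
sqrt(p(6*5, O(15, 13)) - 21919) = sqrt((6*5 + sqrt(13**2 + 15**2))**2 - 21919) = sqrt((30 + sqrt(169 + 225))**2 - 21919) = sqrt((30 + sqrt(394))**2 - 21919) = sqrt(-21919 + (30 + sqrt(394))**2)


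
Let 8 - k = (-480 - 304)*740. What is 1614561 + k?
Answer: 2194729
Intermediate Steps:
k = 580168 (k = 8 - (-480 - 304)*740 = 8 - (-784)*740 = 8 - 1*(-580160) = 8 + 580160 = 580168)
1614561 + k = 1614561 + 580168 = 2194729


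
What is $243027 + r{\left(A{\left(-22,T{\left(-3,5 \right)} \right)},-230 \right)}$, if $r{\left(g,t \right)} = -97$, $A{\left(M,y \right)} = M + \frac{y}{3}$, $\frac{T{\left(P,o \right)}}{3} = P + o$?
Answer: $242930$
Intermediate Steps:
$T{\left(P,o \right)} = 3 P + 3 o$ ($T{\left(P,o \right)} = 3 \left(P + o\right) = 3 P + 3 o$)
$A{\left(M,y \right)} = M + \frac{y}{3}$ ($A{\left(M,y \right)} = M + y \frac{1}{3} = M + \frac{y}{3}$)
$243027 + r{\left(A{\left(-22,T{\left(-3,5 \right)} \right)},-230 \right)} = 243027 - 97 = 242930$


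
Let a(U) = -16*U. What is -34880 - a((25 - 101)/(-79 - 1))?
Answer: -174324/5 ≈ -34865.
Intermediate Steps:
-34880 - a((25 - 101)/(-79 - 1)) = -34880 - (-16)*(25 - 101)/(-79 - 1) = -34880 - (-16)*(-76/(-80)) = -34880 - (-16)*(-76*(-1/80)) = -34880 - (-16)*19/20 = -34880 - 1*(-76/5) = -34880 + 76/5 = -174324/5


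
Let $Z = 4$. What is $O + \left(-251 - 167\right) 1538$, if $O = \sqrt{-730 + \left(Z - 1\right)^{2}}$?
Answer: $-642884 + i \sqrt{721} \approx -6.4288 \cdot 10^{5} + 26.851 i$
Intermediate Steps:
$O = i \sqrt{721}$ ($O = \sqrt{-730 + \left(4 - 1\right)^{2}} = \sqrt{-730 + 3^{2}} = \sqrt{-730 + 9} = \sqrt{-721} = i \sqrt{721} \approx 26.851 i$)
$O + \left(-251 - 167\right) 1538 = i \sqrt{721} + \left(-251 - 167\right) 1538 = i \sqrt{721} - 642884 = -642884 + i \sqrt{721}$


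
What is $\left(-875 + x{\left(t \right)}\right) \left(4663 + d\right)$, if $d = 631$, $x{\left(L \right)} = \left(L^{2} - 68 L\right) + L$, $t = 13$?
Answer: $-8348638$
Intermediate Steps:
$x{\left(L \right)} = L^{2} - 67 L$
$\left(-875 + x{\left(t \right)}\right) \left(4663 + d\right) = \left(-875 + 13 \left(-67 + 13\right)\right) \left(4663 + 631\right) = \left(-875 + 13 \left(-54\right)\right) 5294 = \left(-875 - 702\right) 5294 = \left(-1577\right) 5294 = -8348638$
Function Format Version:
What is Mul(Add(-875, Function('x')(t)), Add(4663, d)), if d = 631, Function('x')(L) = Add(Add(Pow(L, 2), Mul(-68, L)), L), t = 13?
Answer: -8348638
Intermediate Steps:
Function('x')(L) = Add(Pow(L, 2), Mul(-67, L))
Mul(Add(-875, Function('x')(t)), Add(4663, d)) = Mul(Add(-875, Mul(13, Add(-67, 13))), Add(4663, 631)) = Mul(Add(-875, Mul(13, -54)), 5294) = Mul(Add(-875, -702), 5294) = Mul(-1577, 5294) = -8348638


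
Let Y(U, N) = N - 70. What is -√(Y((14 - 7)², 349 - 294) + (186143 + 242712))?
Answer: -2*√107210 ≈ -654.86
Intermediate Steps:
Y(U, N) = -70 + N
-√(Y((14 - 7)², 349 - 294) + (186143 + 242712)) = -√((-70 + (349 - 294)) + (186143 + 242712)) = -√((-70 + 55) + 428855) = -√(-15 + 428855) = -√428840 = -2*√107210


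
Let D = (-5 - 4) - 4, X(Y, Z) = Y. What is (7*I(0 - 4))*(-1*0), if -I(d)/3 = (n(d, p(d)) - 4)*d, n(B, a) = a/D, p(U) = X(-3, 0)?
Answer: 0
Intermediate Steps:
D = -13 (D = -9 - 4 = -13)
p(U) = -3
n(B, a) = -a/13 (n(B, a) = a/(-13) = a*(-1/13) = -a/13)
I(d) = 147*d/13 (I(d) = -3*(-1/13*(-3) - 4)*d = -3*(3/13 - 4)*d = -(-147)*d/13 = 147*d/13)
(7*I(0 - 4))*(-1*0) = (7*(147*(0 - 4)/13))*(-1*0) = (7*((147/13)*(-4)))*0 = (7*(-588/13))*0 = -4116/13*0 = 0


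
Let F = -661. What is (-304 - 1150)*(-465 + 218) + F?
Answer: 358477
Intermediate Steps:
(-304 - 1150)*(-465 + 218) + F = (-304 - 1150)*(-465 + 218) - 661 = -1454*(-247) - 661 = 359138 - 661 = 358477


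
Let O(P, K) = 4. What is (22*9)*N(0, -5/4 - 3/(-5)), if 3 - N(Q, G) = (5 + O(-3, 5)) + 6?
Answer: -2376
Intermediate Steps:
N(Q, G) = -12 (N(Q, G) = 3 - ((5 + 4) + 6) = 3 - (9 + 6) = 3 - 1*15 = 3 - 15 = -12)
(22*9)*N(0, -5/4 - 3/(-5)) = (22*9)*(-12) = 198*(-12) = -2376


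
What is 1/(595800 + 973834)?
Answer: 1/1569634 ≈ 6.3709e-7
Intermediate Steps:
1/(595800 + 973834) = 1/1569634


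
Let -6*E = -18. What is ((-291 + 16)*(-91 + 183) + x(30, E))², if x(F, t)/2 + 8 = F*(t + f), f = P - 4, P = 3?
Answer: 634838416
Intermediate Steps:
f = -1 (f = 3 - 4 = -1)
E = 3 (E = -⅙*(-18) = 3)
x(F, t) = -16 + 2*F*(-1 + t) (x(F, t) = -16 + 2*(F*(t - 1)) = -16 + 2*(F*(-1 + t)) = -16 + 2*F*(-1 + t))
((-291 + 16)*(-91 + 183) + x(30, E))² = ((-291 + 16)*(-91 + 183) + (-16 - 2*30 + 2*30*3))² = (-275*92 + (-16 - 60 + 180))² = (-25300 + 104)² = (-25196)² = 634838416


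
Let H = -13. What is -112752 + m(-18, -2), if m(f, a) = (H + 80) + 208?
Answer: -112477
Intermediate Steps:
m(f, a) = 275 (m(f, a) = (-13 + 80) + 208 = 67 + 208 = 275)
-112752 + m(-18, -2) = -112752 + 275 = -112477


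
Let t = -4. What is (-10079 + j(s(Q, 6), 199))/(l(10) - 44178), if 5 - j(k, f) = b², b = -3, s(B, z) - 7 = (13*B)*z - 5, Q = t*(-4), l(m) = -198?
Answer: 3361/14792 ≈ 0.22722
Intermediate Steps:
Q = 16 (Q = -4*(-4) = 16)
s(B, z) = 2 + 13*B*z (s(B, z) = 7 + ((13*B)*z - 5) = 7 + (13*B*z - 5) = 7 + (-5 + 13*B*z) = 2 + 13*B*z)
j(k, f) = -4 (j(k, f) = 5 - 1*(-3)² = 5 - 1*9 = 5 - 9 = -4)
(-10079 + j(s(Q, 6), 199))/(l(10) - 44178) = (-10079 - 4)/(-198 - 44178) = -10083/(-44376) = -10083*(-1/44376) = 3361/14792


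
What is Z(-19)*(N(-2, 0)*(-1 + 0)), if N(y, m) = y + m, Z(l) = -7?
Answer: -14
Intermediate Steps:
N(y, m) = m + y
Z(-19)*(N(-2, 0)*(-1 + 0)) = -7*(0 - 2)*(-1 + 0) = -(-14)*(-1) = -7*2 = -14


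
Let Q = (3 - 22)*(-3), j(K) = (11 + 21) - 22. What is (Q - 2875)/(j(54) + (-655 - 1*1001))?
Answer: 1409/823 ≈ 1.7120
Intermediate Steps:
j(K) = 10 (j(K) = 32 - 22 = 10)
Q = 57 (Q = -19*(-3) = 57)
(Q - 2875)/(j(54) + (-655 - 1*1001)) = (57 - 2875)/(10 + (-655 - 1*1001)) = -2818/(10 + (-655 - 1001)) = -2818/(10 - 1656) = -2818/(-1646) = -2818*(-1/1646) = 1409/823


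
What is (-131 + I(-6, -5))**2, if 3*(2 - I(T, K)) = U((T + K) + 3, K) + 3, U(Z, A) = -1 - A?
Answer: 155236/9 ≈ 17248.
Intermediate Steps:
I(T, K) = 4/3 + K/3 (I(T, K) = 2 - ((-1 - K) + 3)/3 = 2 - (2 - K)/3 = 2 + (-2/3 + K/3) = 4/3 + K/3)
(-131 + I(-6, -5))**2 = (-131 + (4/3 + (1/3)*(-5)))**2 = (-131 + (4/3 - 5/3))**2 = (-131 - 1/3)**2 = (-394/3)**2 = 155236/9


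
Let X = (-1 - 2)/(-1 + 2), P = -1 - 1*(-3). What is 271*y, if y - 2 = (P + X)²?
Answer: 813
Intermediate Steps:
P = 2 (P = -1 + 3 = 2)
X = -3 (X = -3/1 = -3*1 = -3)
y = 3 (y = 2 + (2 - 3)² = 2 + (-1)² = 2 + 1 = 3)
271*y = 271*3 = 813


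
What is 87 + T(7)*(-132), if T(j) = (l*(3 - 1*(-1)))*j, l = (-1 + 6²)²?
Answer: -4527513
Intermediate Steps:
l = 1225 (l = (-1 + 36)² = 35² = 1225)
T(j) = 4900*j (T(j) = (1225*(3 - 1*(-1)))*j = (1225*(3 + 1))*j = (1225*4)*j = 4900*j)
87 + T(7)*(-132) = 87 + (4900*7)*(-132) = 87 + 34300*(-132) = 87 - 4527600 = -4527513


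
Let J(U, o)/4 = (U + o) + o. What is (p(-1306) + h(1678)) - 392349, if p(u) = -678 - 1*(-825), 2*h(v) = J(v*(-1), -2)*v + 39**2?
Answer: -12072467/2 ≈ -6.0362e+6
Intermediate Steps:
J(U, o) = 4*U + 8*o (J(U, o) = 4*((U + o) + o) = 4*(U + 2*o) = 4*U + 8*o)
h(v) = 1521/2 + v*(-16 - 4*v)/2 (h(v) = ((4*(v*(-1)) + 8*(-2))*v + 39**2)/2 = ((4*(-v) - 16)*v + 1521)/2 = ((-4*v - 16)*v + 1521)/2 = ((-16 - 4*v)*v + 1521)/2 = (v*(-16 - 4*v) + 1521)/2 = (1521 + v*(-16 - 4*v))/2 = 1521/2 + v*(-16 - 4*v)/2)
p(u) = 147 (p(u) = -678 + 825 = 147)
(p(-1306) + h(1678)) - 392349 = (147 + (1521/2 - 2*1678*(4 + 1678))) - 392349 = (147 + (1521/2 - 2*1678*1682)) - 392349 = (147 + (1521/2 - 5644792)) - 392349 = (147 - 11288063/2) - 392349 = -11287769/2 - 392349 = -12072467/2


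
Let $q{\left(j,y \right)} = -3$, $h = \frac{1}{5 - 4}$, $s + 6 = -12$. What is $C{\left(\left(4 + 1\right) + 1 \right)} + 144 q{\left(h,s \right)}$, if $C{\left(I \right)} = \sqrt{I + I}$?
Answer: $-432 + 2 \sqrt{3} \approx -428.54$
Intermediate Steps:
$s = -18$ ($s = -6 - 12 = -18$)
$h = 1$ ($h = 1^{-1} = 1$)
$C{\left(I \right)} = \sqrt{2} \sqrt{I}$ ($C{\left(I \right)} = \sqrt{2 I} = \sqrt{2} \sqrt{I}$)
$C{\left(\left(4 + 1\right) + 1 \right)} + 144 q{\left(h,s \right)} = \sqrt{2} \sqrt{\left(4 + 1\right) + 1} + 144 \left(-3\right) = \sqrt{2} \sqrt{5 + 1} - 432 = \sqrt{2} \sqrt{6} - 432 = 2 \sqrt{3} - 432 = -432 + 2 \sqrt{3}$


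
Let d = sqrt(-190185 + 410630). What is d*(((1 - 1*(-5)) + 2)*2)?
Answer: 16*sqrt(220445) ≈ 7512.3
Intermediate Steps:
d = sqrt(220445) ≈ 469.52
d*(((1 - 1*(-5)) + 2)*2) = sqrt(220445)*(((1 - 1*(-5)) + 2)*2) = sqrt(220445)*(((1 + 5) + 2)*2) = sqrt(220445)*((6 + 2)*2) = sqrt(220445)*(8*2) = sqrt(220445)*16 = 16*sqrt(220445)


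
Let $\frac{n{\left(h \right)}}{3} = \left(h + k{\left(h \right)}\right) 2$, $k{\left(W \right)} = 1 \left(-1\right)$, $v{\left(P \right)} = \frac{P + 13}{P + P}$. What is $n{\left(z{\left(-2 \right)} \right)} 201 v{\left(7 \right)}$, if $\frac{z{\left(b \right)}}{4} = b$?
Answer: $- \frac{108540}{7} \approx -15506.0$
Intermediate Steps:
$v{\left(P \right)} = \frac{13 + P}{2 P}$
$z{\left(b \right)} = 4 b$
$k{\left(W \right)} = -1$
$n{\left(h \right)} = -6 + 6 h$ ($n{\left(h \right)} = 3 \left(h - 1\right) 2 = 3 \left(-1 + h\right) 2 = 3 \left(-2 + 2 h\right) = -6 + 6 h$)
$n{\left(z{\left(-2 \right)} \right)} 201 v{\left(7 \right)} = \left(-6 + 6 \cdot 4 \left(-2\right)\right) 201 \frac{13 + 7}{2 \cdot 7} = \left(-6 + 6 \left(-8\right)\right) 201 \cdot \frac{1}{2} \cdot \frac{1}{7} \cdot 20 = \left(-6 - 48\right) 201 \cdot \frac{10}{7} = \left(-54\right) 201 \cdot \frac{10}{7} = \left(-10854\right) \frac{10}{7} = - \frac{108540}{7}$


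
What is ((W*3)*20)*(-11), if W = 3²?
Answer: -5940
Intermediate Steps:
W = 9
((W*3)*20)*(-11) = ((9*3)*20)*(-11) = (27*20)*(-11) = 540*(-11) = -5940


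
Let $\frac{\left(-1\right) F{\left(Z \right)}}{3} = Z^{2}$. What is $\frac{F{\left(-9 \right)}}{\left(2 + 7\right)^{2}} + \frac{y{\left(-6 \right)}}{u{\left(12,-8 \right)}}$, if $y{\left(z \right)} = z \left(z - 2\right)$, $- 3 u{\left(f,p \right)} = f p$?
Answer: $- \frac{3}{2} \approx -1.5$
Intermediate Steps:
$u{\left(f,p \right)} = - \frac{f p}{3}$
$F{\left(Z \right)} = - 3 Z^{2}$
$y{\left(z \right)} = z \left(-2 + z\right)$
$\frac{F{\left(-9 \right)}}{\left(2 + 7\right)^{2}} + \frac{y{\left(-6 \right)}}{u{\left(12,-8 \right)}} = \frac{\left(-3\right) \left(-9\right)^{2}}{\left(2 + 7\right)^{2}} + \frac{\left(-6\right) \left(-2 - 6\right)}{\left(- \frac{1}{3}\right) 12 \left(-8\right)} = \frac{\left(-3\right) 81}{9^{2}} + \frac{\left(-6\right) \left(-8\right)}{32} = - \frac{243}{81} + 48 \cdot \frac{1}{32} = \left(-243\right) \frac{1}{81} + \frac{3}{2} = -3 + \frac{3}{2} = - \frac{3}{2}$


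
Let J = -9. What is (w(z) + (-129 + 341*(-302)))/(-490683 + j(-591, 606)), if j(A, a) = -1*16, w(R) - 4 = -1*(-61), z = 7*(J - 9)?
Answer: 103046/490699 ≈ 0.21000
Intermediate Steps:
z = -126 (z = 7*(-9 - 9) = 7*(-18) = -126)
w(R) = 65 (w(R) = 4 - 1*(-61) = 4 + 61 = 65)
j(A, a) = -16
(w(z) + (-129 + 341*(-302)))/(-490683 + j(-591, 606)) = (65 + (-129 + 341*(-302)))/(-490683 - 16) = (65 + (-129 - 102982))/(-490699) = (65 - 103111)*(-1/490699) = -103046*(-1/490699) = 103046/490699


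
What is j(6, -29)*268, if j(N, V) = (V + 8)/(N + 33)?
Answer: -1876/13 ≈ -144.31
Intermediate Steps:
j(N, V) = (8 + V)/(33 + N)
j(6, -29)*268 = ((8 - 29)/(33 + 6))*268 = (-21/39)*268 = ((1/39)*(-21))*268 = -7/13*268 = -1876/13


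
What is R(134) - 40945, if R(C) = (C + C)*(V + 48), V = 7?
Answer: -26205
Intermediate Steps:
R(C) = 110*C (R(C) = (C + C)*(7 + 48) = (2*C)*55 = 110*C)
R(134) - 40945 = 110*134 - 40945 = 14740 - 40945 = -26205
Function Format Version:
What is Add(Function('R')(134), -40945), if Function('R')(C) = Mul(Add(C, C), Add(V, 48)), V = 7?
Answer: -26205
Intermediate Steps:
Function('R')(C) = Mul(110, C) (Function('R')(C) = Mul(Add(C, C), Add(7, 48)) = Mul(Mul(2, C), 55) = Mul(110, C))
Add(Function('R')(134), -40945) = Add(Mul(110, 134), -40945) = Add(14740, -40945) = -26205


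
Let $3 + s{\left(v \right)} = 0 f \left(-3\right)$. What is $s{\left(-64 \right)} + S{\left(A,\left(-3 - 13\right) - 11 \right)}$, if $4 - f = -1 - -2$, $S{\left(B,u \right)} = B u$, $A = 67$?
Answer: $-1812$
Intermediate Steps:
$f = 3$ ($f = 4 - \left(-1 - -2\right) = 4 - \left(-1 + 2\right) = 4 - 1 = 3$)
$s{\left(v \right)} = -3$ ($s{\left(v \right)} = -3 + 0 \cdot 3 \left(-3\right) = -3 + 0 \left(-3\right) = -3 + 0 = -3$)
$s{\left(-64 \right)} + S{\left(A,\left(-3 - 13\right) - 11 \right)} = -3 + 67 \left(\left(-3 - 13\right) - 11\right) = -3 + 67 \left(-16 - 11\right) = -3 + 67 \left(-27\right) = -3 - 1809 = -1812$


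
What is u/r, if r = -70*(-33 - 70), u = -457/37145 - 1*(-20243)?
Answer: 375962889/133907725 ≈ 2.8076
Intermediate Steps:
u = 751925778/37145 (u = -457*1/37145 + 20243 = -457/37145 + 20243 = 751925778/37145 ≈ 20243.)
r = 7210 (r = -70*(-103) = 7210)
u/r = (751925778/37145)/7210 = (751925778/37145)*(1/7210) = 375962889/133907725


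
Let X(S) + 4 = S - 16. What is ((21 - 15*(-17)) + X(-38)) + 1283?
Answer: 1501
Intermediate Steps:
X(S) = -20 + S (X(S) = -4 + (S - 16) = -4 + (-16 + S) = -20 + S)
((21 - 15*(-17)) + X(-38)) + 1283 = ((21 - 15*(-17)) + (-20 - 38)) + 1283 = ((21 + 255) - 58) + 1283 = (276 - 58) + 1283 = 218 + 1283 = 1501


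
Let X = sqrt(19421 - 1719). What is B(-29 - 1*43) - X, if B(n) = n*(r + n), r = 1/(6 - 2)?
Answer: 5166 - sqrt(17702) ≈ 5033.0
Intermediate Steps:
r = 1/4 ≈ 0.25000
X = sqrt(17702) ≈ 133.05
B(n) = n*(1/4 + n)
B(-29 - 1*43) - X = (-29 - 1*43)*(1/4 + (-29 - 1*43)) - sqrt(17702) = (-29 - 43)*(1/4 + (-29 - 43)) - sqrt(17702) = -72*(1/4 - 72) - sqrt(17702) = -72*(-287/4) - sqrt(17702) = 5166 - sqrt(17702)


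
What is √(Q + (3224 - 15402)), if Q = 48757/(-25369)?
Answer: I*√7838829184991/25369 ≈ 110.36*I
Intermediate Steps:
Q = -48757/25369 (Q = 48757*(-1/25369) = -48757/25369 ≈ -1.9219)
√(Q + (3224 - 15402)) = √(-48757/25369 + (3224 - 15402)) = √(-48757/25369 - 12178) = √(-308992439/25369) = I*√7838829184991/25369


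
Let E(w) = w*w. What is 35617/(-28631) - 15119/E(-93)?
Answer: -740923522/247629519 ≈ -2.9921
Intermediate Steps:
E(w) = w²
35617/(-28631) - 15119/E(-93) = 35617/(-28631) - 15119/((-93)²) = 35617*(-1/28631) - 15119/8649 = -35617/28631 - 15119*1/8649 = -35617/28631 - 15119/8649 = -740923522/247629519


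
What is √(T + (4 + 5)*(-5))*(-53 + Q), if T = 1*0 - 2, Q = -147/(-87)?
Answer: -1488*I*√47/29 ≈ -351.77*I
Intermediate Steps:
Q = 49/29 (Q = -147*(-1/87) = 49/29 ≈ 1.6897)
T = -2 (T = 0 - 2 = -2)
√(T + (4 + 5)*(-5))*(-53 + Q) = √(-2 + (4 + 5)*(-5))*(-53 + 49/29) = √(-2 + 9*(-5))*(-1488/29) = √(-2 - 45)*(-1488/29) = √(-47)*(-1488/29) = (I*√47)*(-1488/29) = -1488*I*√47/29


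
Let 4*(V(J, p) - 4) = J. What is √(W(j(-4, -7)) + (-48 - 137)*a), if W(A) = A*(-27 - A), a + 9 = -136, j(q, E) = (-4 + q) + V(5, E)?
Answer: √430267/4 ≈ 163.99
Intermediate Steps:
V(J, p) = 4 + J/4
j(q, E) = 5/4 + q (j(q, E) = (-4 + q) + (4 + (¼)*5) = (-4 + q) + (4 + 5/4) = (-4 + q) + 21/4 = 5/4 + q)
a = -145 (a = -9 - 136 = -145)
√(W(j(-4, -7)) + (-48 - 137)*a) = √(-(5/4 - 4)*(27 + (5/4 - 4)) + (-48 - 137)*(-145)) = √(-1*(-11/4)*(27 - 11/4) - 185*(-145)) = √(-1*(-11/4)*97/4 + 26825) = √(1067/16 + 26825) = √(430267/16) = √430267/4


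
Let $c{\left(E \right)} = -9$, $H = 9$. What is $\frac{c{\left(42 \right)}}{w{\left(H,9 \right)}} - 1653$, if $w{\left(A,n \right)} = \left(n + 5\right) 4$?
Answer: $- \frac{92577}{56} \approx -1653.2$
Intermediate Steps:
$w{\left(A,n \right)} = 20 + 4 n$ ($w{\left(A,n \right)} = \left(5 + n\right) 4 = 20 + 4 n$)
$\frac{c{\left(42 \right)}}{w{\left(H,9 \right)}} - 1653 = - \frac{9}{20 + 4 \cdot 9} - 1653 = - \frac{9}{20 + 36} - 1653 = - \frac{9}{56} - 1653 = - \frac{92577}{56}$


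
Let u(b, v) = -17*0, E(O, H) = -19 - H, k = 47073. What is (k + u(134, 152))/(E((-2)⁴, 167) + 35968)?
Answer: 47073/35782 ≈ 1.3155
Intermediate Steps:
u(b, v) = 0
(k + u(134, 152))/(E((-2)⁴, 167) + 35968) = (47073 + 0)/((-19 - 1*167) + 35968) = 47073/((-19 - 167) + 35968) = 47073/(-186 + 35968) = 47073/35782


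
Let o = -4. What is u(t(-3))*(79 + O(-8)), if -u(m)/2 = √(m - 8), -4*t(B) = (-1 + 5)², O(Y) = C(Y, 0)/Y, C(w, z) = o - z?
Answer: -318*I*√3 ≈ -550.79*I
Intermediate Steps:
C(w, z) = -4 - z
O(Y) = -4/Y (O(Y) = (-4 - 1*0)/Y = (-4 + 0)/Y = -4/Y)
t(B) = -4 (t(B) = -(-1 + 5)²/4 = -¼*4² = -¼*16 = -4)
u(m) = -2*√(-8 + m) (u(m) = -2*√(m - 8) = -2*√(-8 + m))
u(t(-3))*(79 + O(-8)) = (-2*√(-8 - 4))*(79 - 4/(-8)) = (-4*I*√3)*(79 - 4*(-⅛)) = (-4*I*√3)*(79 + ½) = -4*I*√3*(159/2) = -318*I*√3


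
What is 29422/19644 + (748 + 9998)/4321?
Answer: 169113443/42440862 ≈ 3.9847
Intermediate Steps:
29422/19644 + (748 + 9998)/4321 = 29422*(1/19644) + 10746*(1/4321) = 14711/9822 + 10746/4321 = 169113443/42440862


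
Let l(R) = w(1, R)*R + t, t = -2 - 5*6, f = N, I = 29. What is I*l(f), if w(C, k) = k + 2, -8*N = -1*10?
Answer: -12963/16 ≈ -810.19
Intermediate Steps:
N = 5/4 (N = -(-1)*10/8 = -⅛*(-10) = 5/4 ≈ 1.2500)
f = 5/4 ≈ 1.2500
w(C, k) = 2 + k
t = -32 (t = -2 - 30 = -32)
l(R) = -32 + R*(2 + R) (l(R) = (2 + R)*R - 32 = R*(2 + R) - 32 = -32 + R*(2 + R))
I*l(f) = 29*(-32 + 5*(2 + 5/4)/4) = 29*(-32 + (5/4)*(13/4)) = 29*(-32 + 65/16) = 29*(-447/16) = -12963/16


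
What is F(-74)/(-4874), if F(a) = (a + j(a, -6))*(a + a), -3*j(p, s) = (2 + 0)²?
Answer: -16724/7311 ≈ -2.2875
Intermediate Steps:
j(p, s) = -4/3 (j(p, s) = -(2 + 0)²/3 = -⅓*2² = -⅓*4 = -4/3)
F(a) = 2*a*(-4/3 + a) (F(a) = (a - 4/3)*(a + a) = (-4/3 + a)*(2*a) = 2*a*(-4/3 + a))
F(-74)/(-4874) = ((⅔)*(-74)*(-4 + 3*(-74)))/(-4874) = ((⅔)*(-74)*(-4 - 222))*(-1/4874) = ((⅔)*(-74)*(-226))*(-1/4874) = (33448/3)*(-1/4874) = -16724/7311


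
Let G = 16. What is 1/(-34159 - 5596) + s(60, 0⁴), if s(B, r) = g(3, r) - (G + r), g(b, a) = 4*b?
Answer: -159021/39755 ≈ -4.0000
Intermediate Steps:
s(B, r) = -4 - r (s(B, r) = 4*3 - (16 + r) = 12 + (-16 - r) = -4 - r)
1/(-34159 - 5596) + s(60, 0⁴) = 1/(-34159 - 5596) + (-4 - 1*0⁴) = 1/(-39755) + (-4 - 1*0) = -1/39755 + (-4 + 0) = -1/39755 - 4 = -159021/39755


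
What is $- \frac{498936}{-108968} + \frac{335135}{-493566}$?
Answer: $\frac{26217356887}{6722862486} \approx 3.8997$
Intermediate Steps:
$- \frac{498936}{-108968} + \frac{335135}{-493566} = \left(-498936\right) \left(- \frac{1}{108968}\right) + 335135 \left(- \frac{1}{493566}\right) = \frac{62367}{13621} - \frac{335135}{493566} = \frac{26217356887}{6722862486}$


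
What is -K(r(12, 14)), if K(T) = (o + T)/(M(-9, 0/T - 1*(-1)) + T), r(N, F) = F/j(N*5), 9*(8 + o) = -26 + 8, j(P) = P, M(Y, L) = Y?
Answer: -293/263 ≈ -1.1141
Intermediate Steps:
o = -10 (o = -8 + (-26 + 8)/9 = -8 + (⅑)*(-18) = -8 - 2 = -10)
r(N, F) = F/(5*N) (r(N, F) = F/((N*5)) = F/((5*N)) = F*(1/(5*N)) = F/(5*N))
K(T) = (-10 + T)/(-9 + T)
-K(r(12, 14)) = -(-10 + (⅕)*14/12)/(-9 + (⅕)*14/12) = -(-10 + (⅕)*14*(1/12))/(-9 + (⅕)*14*(1/12)) = -(-10 + 7/30)/(-9 + 7/30) = -(-293)/((-263/30)*30) = -(-30)*(-293)/(263*30) = -1*293/263 = -293/263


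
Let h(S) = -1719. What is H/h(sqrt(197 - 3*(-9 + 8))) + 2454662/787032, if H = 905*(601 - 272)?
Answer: -4261394053/25053852 ≈ -170.09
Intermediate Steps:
H = 297745 (H = 905*329 = 297745)
H/h(sqrt(197 - 3*(-9 + 8))) + 2454662/787032 = 297745/(-1719) + 2454662/787032 = 297745*(-1/1719) + 2454662*(1/787032) = -297745/1719 + 1227331/393516 = -4261394053/25053852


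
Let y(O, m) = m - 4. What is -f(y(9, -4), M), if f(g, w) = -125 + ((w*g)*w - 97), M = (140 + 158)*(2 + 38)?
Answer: 1136691422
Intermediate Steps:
y(O, m) = -4 + m
M = 11920 (M = 298*40 = 11920)
f(g, w) = -222 + g*w² (f(g, w) = -125 + ((g*w)*w - 97) = -125 + (g*w² - 97) = -125 + (-97 + g*w²) = -222 + g*w²)
-f(y(9, -4), M) = -(-222 + (-4 - 4)*11920²) = -(-222 - 8*142086400) = -(-222 - 1136691200) = -1*(-1136691422) = 1136691422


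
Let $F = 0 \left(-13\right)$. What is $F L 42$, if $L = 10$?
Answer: $0$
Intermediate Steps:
$F = 0$
$F L 42 = 0 \cdot 10 \cdot 42 = 0 \cdot 42 = 0$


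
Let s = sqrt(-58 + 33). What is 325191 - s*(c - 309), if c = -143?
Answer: 325191 + 2260*I ≈ 3.2519e+5 + 2260.0*I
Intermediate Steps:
s = 5*I (s = sqrt(-25) = 5*I ≈ 5.0*I)
325191 - s*(c - 309) = 325191 - 5*I*(-143 - 309) = 325191 - 5*I*(-452) = 325191 - (-2260)*I = 325191 + 2260*I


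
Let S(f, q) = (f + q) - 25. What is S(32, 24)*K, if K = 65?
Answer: 2015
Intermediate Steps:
S(f, q) = -25 + f + q
S(32, 24)*K = (-25 + 32 + 24)*65 = 31*65 = 2015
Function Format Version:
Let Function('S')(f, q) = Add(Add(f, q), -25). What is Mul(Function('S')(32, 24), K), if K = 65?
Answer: 2015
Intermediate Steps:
Function('S')(f, q) = Add(-25, f, q)
Mul(Function('S')(32, 24), K) = Mul(Add(-25, 32, 24), 65) = Mul(31, 65) = 2015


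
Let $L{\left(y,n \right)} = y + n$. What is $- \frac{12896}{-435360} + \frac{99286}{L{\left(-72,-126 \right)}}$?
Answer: $- \frac{20465246}{40815} \approx -501.42$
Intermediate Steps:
$L{\left(y,n \right)} = n + y$
$- \frac{12896}{-435360} + \frac{99286}{L{\left(-72,-126 \right)}} = - \frac{12896}{-435360} + \frac{99286}{-126 - 72} = \left(-12896\right) \left(- \frac{1}{435360}\right) + \frac{99286}{-198} = \frac{403}{13605} + 99286 \left(- \frac{1}{198}\right) = \frac{403}{13605} - \frac{4513}{9} = - \frac{20465246}{40815}$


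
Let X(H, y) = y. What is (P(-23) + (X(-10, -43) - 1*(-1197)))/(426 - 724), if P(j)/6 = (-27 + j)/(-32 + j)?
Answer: -6377/1639 ≈ -3.8908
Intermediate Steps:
P(j) = 6*(-27 + j)/(-32 + j) (P(j) = 6*((-27 + j)/(-32 + j)) = 6*(-27 + j)/(-32 + j))
(P(-23) + (X(-10, -43) - 1*(-1197)))/(426 - 724) = (6*(-27 - 23)/(-32 - 23) + (-43 - 1*(-1197)))/(426 - 724) = (6*(-50)/(-55) + (-43 + 1197))/(-298) = (6*(-1/55)*(-50) + 1154)*(-1/298) = (60/11 + 1154)*(-1/298) = (12754/11)*(-1/298) = -6377/1639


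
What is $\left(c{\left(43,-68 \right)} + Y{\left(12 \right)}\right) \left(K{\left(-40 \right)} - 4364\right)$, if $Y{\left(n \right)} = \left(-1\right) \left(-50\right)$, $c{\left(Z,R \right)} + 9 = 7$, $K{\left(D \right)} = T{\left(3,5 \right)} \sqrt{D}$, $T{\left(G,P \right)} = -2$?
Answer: $-209472 - 192 i \sqrt{10} \approx -2.0947 \cdot 10^{5} - 607.16 i$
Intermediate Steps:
$K{\left(D \right)} = - 2 \sqrt{D}$
$c{\left(Z,R \right)} = -2$ ($c{\left(Z,R \right)} = -9 + 7 = -2$)
$Y{\left(n \right)} = 50$
$\left(c{\left(43,-68 \right)} + Y{\left(12 \right)}\right) \left(K{\left(-40 \right)} - 4364\right) = \left(-2 + 50\right) \left(- 2 \sqrt{-40} - 4364\right) = 48 \left(- 2 \cdot 2 i \sqrt{10} - 4364\right) = 48 \left(- 4 i \sqrt{10} - 4364\right) = 48 \left(-4364 - 4 i \sqrt{10}\right) = -209472 - 192 i \sqrt{10}$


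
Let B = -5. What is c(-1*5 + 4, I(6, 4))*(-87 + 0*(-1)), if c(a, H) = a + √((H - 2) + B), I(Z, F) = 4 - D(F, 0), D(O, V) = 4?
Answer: 87 - 87*I*√7 ≈ 87.0 - 230.18*I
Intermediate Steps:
I(Z, F) = 0 (I(Z, F) = 4 - 1*4 = 4 - 4 = 0)
c(a, H) = a + √(-7 + H) (c(a, H) = a + √((H - 2) - 5) = a + √((-2 + H) - 5) = a + √(-7 + H))
c(-1*5 + 4, I(6, 4))*(-87 + 0*(-1)) = ((-1*5 + 4) + √(-7 + 0))*(-87 + 0*(-1)) = ((-5 + 4) + √(-7))*(-87 + 0) = (-1 + I*√7)*(-87) = 87 - 87*I*√7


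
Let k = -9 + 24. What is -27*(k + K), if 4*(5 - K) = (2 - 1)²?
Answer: -2133/4 ≈ -533.25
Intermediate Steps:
K = 19/4 (K = 5 - (2 - 1)²/4 = 5 - ¼*1² = 5 - ¼*1 = 5 - ¼ = 19/4 ≈ 4.7500)
k = 15
-27*(k + K) = -27*(15 + 19/4) = -27*79/4 = -2133/4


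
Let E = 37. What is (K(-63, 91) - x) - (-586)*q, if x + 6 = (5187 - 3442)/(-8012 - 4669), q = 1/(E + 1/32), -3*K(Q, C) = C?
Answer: -41931566/5008995 ≈ -8.3712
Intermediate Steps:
K(Q, C) = -C/3
q = 32/1185 (q = 1/(37 + 1/32) = 1/(1185/32) = 32/1185 ≈ 0.027004)
x = -77831/12681 (x = -6 + (5187 - 3442)/(-8012 - 4669) = -6 + 1745/(-12681) = -6 + 1745*(-1/12681) = -6 - 1745/12681 = -77831/12681 ≈ -6.1376)
(K(-63, 91) - x) - (-586)*q = (-⅓*91 - 1*(-77831/12681)) - (-586)*32/1185 = (-91/3 + 77831/12681) - 1*(-18752/1185) = -306826/12681 + 18752/1185 = -41931566/5008995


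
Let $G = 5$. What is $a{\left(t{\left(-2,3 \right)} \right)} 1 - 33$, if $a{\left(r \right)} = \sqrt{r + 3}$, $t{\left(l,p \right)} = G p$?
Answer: $-33 + 3 \sqrt{2} \approx -28.757$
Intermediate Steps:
$t{\left(l,p \right)} = 5 p$
$a{\left(r \right)} = \sqrt{3 + r}$
$a{\left(t{\left(-2,3 \right)} \right)} 1 - 33 = \sqrt{3 + 5 \cdot 3} \cdot 1 - 33 = \sqrt{3 + 15} \cdot 1 - 33 = \sqrt{18} \cdot 1 - 33 = 3 \sqrt{2} \cdot 1 - 33 = 3 \sqrt{2} - 33 = -33 + 3 \sqrt{2}$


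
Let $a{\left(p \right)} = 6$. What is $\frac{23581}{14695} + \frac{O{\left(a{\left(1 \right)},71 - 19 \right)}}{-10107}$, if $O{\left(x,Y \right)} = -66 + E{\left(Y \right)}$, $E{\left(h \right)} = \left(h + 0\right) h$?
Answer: $\frac{199567757}{148522365} \approx 1.3437$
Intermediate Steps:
$E{\left(h \right)} = h^{2}$ ($E{\left(h \right)} = h h = h^{2}$)
$O{\left(x,Y \right)} = -66 + Y^{2}$
$\frac{23581}{14695} + \frac{O{\left(a{\left(1 \right)},71 - 19 \right)}}{-10107} = \frac{23581}{14695} + \frac{-66 + \left(71 - 19\right)^{2}}{-10107} = 23581 \cdot \frac{1}{14695} + \left(-66 + \left(71 - 19\right)^{2}\right) \left(- \frac{1}{10107}\right) = \frac{23581}{14695} + \left(-66 + 52^{2}\right) \left(- \frac{1}{10107}\right) = \frac{23581}{14695} + \left(-66 + 2704\right) \left(- \frac{1}{10107}\right) = \frac{23581}{14695} + 2638 \left(- \frac{1}{10107}\right) = \frac{23581}{14695} - \frac{2638}{10107} = \frac{199567757}{148522365}$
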